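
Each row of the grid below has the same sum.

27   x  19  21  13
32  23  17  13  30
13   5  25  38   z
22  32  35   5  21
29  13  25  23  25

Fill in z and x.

Rows 2 and 5 both add up to 115, so every row sums to 115.
Row 3: 13 + 5 + 25 + 38 = 81, so the missing entry is 115 − 81 = 34.
Row 1: 27 + 19 + 21 + 13 = 80, so the missing entry is 115 − 80 = 35.

z = 34, x = 35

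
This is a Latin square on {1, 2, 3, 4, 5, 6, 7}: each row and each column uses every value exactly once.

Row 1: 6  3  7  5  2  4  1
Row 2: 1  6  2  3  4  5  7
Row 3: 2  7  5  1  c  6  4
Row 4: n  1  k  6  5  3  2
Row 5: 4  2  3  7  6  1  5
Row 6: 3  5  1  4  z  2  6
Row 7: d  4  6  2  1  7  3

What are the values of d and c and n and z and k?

For row 3, column 5: row 3 already has {1, 2, 4, 5, 6, 7}; that leaves 3.
Cell (6,5): row 6 already has {1, 2, 3, 4, 5, 6} → 7.
At (row 7, col 1): row 7 already has {1, 2, 3, 4, 6, 7}, so the value is 5.
For row 4, column 1: column 1 already has {1, 2, 3, 4, 5, 6}; that leaves 7.
At (row 4, col 3): row 4 already has {1, 2, 3, 5, 6, 7}, so the value is 4.

d = 5, c = 3, n = 7, z = 7, k = 4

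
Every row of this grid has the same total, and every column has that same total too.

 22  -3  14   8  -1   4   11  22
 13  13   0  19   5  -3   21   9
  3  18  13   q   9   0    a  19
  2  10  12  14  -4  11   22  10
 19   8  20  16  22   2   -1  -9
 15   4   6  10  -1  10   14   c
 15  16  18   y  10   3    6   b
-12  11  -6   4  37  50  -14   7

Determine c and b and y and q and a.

Rows 1 and 2 both sum to 77, so that's the common total.
The known cells in row 6 total 58, leaving 77 − 58 = 19 for the blank.
The known cells in column 8 total 77, leaving 77 − 77 = 0 for the blank.
The known cells in column 7 total 59, leaving 77 − 59 = 18 for the blank.
The known cells in row 3 total 80, leaving 77 − 80 = -3 for the blank.
The known cells in row 7 total 68, leaving 77 − 68 = 9 for the blank.

c = 19, b = 0, y = 9, q = -3, a = 18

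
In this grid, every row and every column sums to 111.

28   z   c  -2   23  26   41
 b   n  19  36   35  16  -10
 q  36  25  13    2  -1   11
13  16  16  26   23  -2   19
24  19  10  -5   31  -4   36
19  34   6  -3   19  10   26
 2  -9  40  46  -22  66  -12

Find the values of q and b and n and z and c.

Row 3: 36 + 25 + 13 + 2 − 1 + 11 = 86, so its missing entry is 111 − 86 = 25.
Column 3: 19 + 25 + 16 + 10 + 6 + 40 = 116, so its missing entry is 111 − 116 = -5.
Row 1: 28 − 5 − 2 + 23 + 26 + 41 = 111, so its missing entry is 111 − 111 = 0.
Column 2: 0 + 36 + 16 + 19 + 34 − 9 = 96, so its missing entry is 111 − 96 = 15.
Row 2: 15 + 19 + 36 + 35 + 16 − 10 = 111, so its missing entry is 111 − 111 = 0.

q = 25, b = 0, n = 15, z = 0, c = -5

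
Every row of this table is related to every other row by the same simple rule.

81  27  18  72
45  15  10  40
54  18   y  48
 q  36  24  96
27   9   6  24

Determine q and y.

Each row is a constant multiple of every other row — this is a multiplication table with the headers hidden.
Row 4 is 96/72 = 4/3 times row 1, so its entry in column 1 is 81 × 4/3 = 108.
Row 3 is 48/72 = 2/3 times row 1, so its entry in column 3 is 18 × 2/3 = 12.

q = 108, y = 12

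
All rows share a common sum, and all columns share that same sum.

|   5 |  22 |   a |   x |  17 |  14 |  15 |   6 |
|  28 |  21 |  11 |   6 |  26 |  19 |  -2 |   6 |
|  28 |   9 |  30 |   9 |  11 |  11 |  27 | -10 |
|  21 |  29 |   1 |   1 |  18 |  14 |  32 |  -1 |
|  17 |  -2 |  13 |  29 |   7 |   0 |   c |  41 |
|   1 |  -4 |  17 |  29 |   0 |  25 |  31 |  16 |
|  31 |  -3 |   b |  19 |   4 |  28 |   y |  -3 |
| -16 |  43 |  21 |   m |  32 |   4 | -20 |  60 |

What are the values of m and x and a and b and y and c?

Rows 2 and 3 both sum to 115, so that's the common total.
The known cells in row 5 total 105, leaving 115 − 105 = 10 for the blank.
The known cells in row 8 total 124, leaving 115 − 124 = -9 for the blank.
The known cells in column 4 total 84, leaving 115 − 84 = 31 for the blank.
The known cells in row 1 total 110, leaving 115 − 110 = 5 for the blank.
The known cells in column 3 total 98, leaving 115 − 98 = 17 for the blank.
The known cells in row 7 total 93, leaving 115 − 93 = 22 for the blank.

m = -9, x = 31, a = 5, b = 17, y = 22, c = 10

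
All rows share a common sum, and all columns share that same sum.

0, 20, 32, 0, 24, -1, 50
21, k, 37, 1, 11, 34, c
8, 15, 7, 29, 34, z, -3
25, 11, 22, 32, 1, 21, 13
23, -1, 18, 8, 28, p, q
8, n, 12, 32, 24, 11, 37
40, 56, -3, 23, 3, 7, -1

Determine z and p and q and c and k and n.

z = 35, p = 18, q = 31, c = -2, k = 23, n = 1

Rows 1 and 4 both sum to 125, so that's the common total.
Row 6 has 8 + 12 + 32 + 24 + 11 + 37 = 124; the blank must be 125 − 124 = 1.
Column 2 has 20 + 15 + 11 − 1 + 1 + 56 = 102; the blank must be 125 − 102 = 23.
Row 2 has 21 + 23 + 37 + 1 + 11 + 34 = 127; the blank must be 125 − 127 = -2.
Column 7 has 50 − 2 − 3 + 13 + 37 − 1 = 94; the blank must be 125 − 94 = 31.
Row 5 has 23 − 1 + 18 + 8 + 28 + 31 = 107; the blank must be 125 − 107 = 18.
Row 3 has 8 + 15 + 7 + 29 + 34 − 3 = 90; the blank must be 125 − 90 = 35.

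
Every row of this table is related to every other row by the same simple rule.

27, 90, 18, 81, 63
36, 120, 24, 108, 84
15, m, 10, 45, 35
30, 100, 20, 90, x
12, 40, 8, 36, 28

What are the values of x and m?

Each row is a constant multiple of every other row — this is a multiplication table with the headers hidden.
Row 4 is 20/18 = 10/9 times row 1, so its entry in column 5 is 63 × 10/9 = 70.
Row 3 is 10/18 = 5/9 times row 1, so its entry in column 2 is 90 × 5/9 = 50.

x = 70, m = 50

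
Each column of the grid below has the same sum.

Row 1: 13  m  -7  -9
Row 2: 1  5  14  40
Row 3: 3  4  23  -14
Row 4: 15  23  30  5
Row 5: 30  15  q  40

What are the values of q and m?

Columns 1 and 4 both add up to 62, so every column sums to 62.
Column 3: -7 + 14 + 23 + 30 = 60, so the missing entry is 62 − 60 = 2.
Column 2: 5 + 4 + 23 + 15 = 47, so the missing entry is 62 − 47 = 15.

q = 2, m = 15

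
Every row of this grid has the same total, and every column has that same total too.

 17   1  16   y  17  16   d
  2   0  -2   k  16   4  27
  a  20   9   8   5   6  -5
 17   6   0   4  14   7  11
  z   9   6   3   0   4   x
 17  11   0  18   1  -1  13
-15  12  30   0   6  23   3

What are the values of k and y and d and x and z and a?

k = 12, y = 14, d = -22, x = 32, z = 5, a = 16

Rows 4 and 6 both sum to 59, so that's the common total.
Row 3 has 20 + 9 + 8 + 5 + 6 − 5 = 43; the blank must be 59 − 43 = 16.
Column 1 has 17 + 2 + 16 + 17 + 17 − 15 = 54; the blank must be 59 − 54 = 5.
Row 5 has 5 + 9 + 6 + 3 + 0 + 4 = 27; the blank must be 59 − 27 = 32.
Column 7 has 27 − 5 + 11 + 32 + 13 + 3 = 81; the blank must be 59 − 81 = -22.
Row 1 has 17 + 1 + 16 + 17 + 16 − 22 = 45; the blank must be 59 − 45 = 14.
Row 2 has 2 + 0 − 2 + 16 + 4 + 27 = 47; the blank must be 59 − 47 = 12.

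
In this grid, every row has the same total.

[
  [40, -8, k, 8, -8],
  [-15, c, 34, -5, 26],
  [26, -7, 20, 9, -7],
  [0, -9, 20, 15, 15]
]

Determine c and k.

Row 3 sums to 41 and so does row 4; that's the common total.
In row 2 the known cells total 40, leaving 41 − 40 = 1.
In row 1 the known cells total 32, leaving 41 − 32 = 9.

c = 1, k = 9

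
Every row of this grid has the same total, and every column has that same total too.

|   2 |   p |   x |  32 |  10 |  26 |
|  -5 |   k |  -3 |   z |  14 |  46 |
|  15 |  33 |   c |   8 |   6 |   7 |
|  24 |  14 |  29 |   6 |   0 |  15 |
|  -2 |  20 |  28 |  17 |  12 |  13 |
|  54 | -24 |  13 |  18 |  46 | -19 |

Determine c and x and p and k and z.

c = 19, x = 2, p = 16, k = 29, z = 7

Rows 4 and 5 both sum to 88, so that's the common total.
The known cells in row 3 total 69, leaving 88 − 69 = 19 for the blank.
The known cells in column 3 total 86, leaving 88 − 86 = 2 for the blank.
The known cells in row 1 total 72, leaving 88 − 72 = 16 for the blank.
The known cells in column 2 total 59, leaving 88 − 59 = 29 for the blank.
The known cells in row 2 total 81, leaving 88 − 81 = 7 for the blank.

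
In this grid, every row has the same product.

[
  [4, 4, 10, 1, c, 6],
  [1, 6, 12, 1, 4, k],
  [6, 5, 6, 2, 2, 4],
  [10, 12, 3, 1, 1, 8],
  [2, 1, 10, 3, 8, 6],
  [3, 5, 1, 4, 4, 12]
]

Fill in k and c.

Rows 3 and 6 each multiply to 2880, so every row has product 2880.
Row 2: 1×6×12×1×4 = 288, so the missing entry is 2880 ÷ 288 = 10.
Row 1: 4×4×10×1×6 = 960, so the missing entry is 2880 ÷ 960 = 3.

k = 10, c = 3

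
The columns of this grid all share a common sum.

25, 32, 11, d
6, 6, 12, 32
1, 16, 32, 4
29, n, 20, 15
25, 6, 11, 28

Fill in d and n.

The complete columns each total 86.
Column 4 is missing 86 − 79 = 7 (since 32 + 4 + 15 + 28 = 79).
Column 2 is missing 86 − 60 = 26 (since 32 + 6 + 16 + 6 = 60).

d = 7, n = 26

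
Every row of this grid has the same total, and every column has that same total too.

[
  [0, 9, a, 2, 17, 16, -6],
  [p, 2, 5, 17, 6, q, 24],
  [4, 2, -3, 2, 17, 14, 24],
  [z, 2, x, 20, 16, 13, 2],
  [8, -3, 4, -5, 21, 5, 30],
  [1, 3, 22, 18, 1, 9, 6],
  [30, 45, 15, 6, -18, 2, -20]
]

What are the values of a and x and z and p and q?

a = 22, x = -5, z = 12, p = 5, q = 1

Rows 3 and 5 both sum to 60, so that's the common total.
Column 6 has 16 + 14 + 13 + 5 + 9 + 2 = 59; the blank must be 60 − 59 = 1.
Row 1 has 0 + 9 + 2 + 17 + 16 − 6 = 38; the blank must be 60 − 38 = 22.
Row 2 has 2 + 5 + 17 + 6 + 1 + 24 = 55; the blank must be 60 − 55 = 5.
Column 1 has 0 + 5 + 4 + 8 + 1 + 30 = 48; the blank must be 60 − 48 = 12.
Row 4 has 12 + 2 + 20 + 16 + 13 + 2 = 65; the blank must be 60 − 65 = -5.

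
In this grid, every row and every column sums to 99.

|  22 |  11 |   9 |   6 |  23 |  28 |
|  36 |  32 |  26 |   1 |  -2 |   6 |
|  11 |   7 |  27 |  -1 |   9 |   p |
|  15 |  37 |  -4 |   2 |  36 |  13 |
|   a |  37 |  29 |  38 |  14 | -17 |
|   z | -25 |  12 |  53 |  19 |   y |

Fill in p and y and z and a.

p = 46, y = 23, z = 17, a = -2

The known cells in row 5 total 101, leaving 99 − 101 = -2 for the blank.
The known cells in row 3 total 53, leaving 99 − 53 = 46 for the blank.
The known cells in column 1 total 82, leaving 99 − 82 = 17 for the blank.
The known cells in row 6 total 76, leaving 99 − 76 = 23 for the blank.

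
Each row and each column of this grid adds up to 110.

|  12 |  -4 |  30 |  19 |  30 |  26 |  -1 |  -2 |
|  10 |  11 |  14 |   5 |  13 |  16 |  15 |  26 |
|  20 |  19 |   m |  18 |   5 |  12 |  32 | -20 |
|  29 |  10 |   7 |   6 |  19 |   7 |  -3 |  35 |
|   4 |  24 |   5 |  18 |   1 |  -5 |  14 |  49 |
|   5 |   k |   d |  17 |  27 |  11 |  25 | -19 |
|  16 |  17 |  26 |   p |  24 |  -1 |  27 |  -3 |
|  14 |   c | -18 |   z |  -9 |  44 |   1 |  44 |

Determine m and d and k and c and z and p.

Row 3: 20 + 19 + 18 + 5 + 12 + 32 − 20 = 86, so its missing entry is 110 − 86 = 24.
Row 7: 16 + 17 + 26 + 24 − 1 + 27 − 3 = 106, so its missing entry is 110 − 106 = 4.
Column 4: 19 + 5 + 18 + 6 + 18 + 17 + 4 = 87, so its missing entry is 110 − 87 = 23.
Row 8: 14 − 18 + 23 − 9 + 44 + 1 + 44 = 99, so its missing entry is 110 − 99 = 11.
Column 2: -4 + 11 + 19 + 10 + 24 + 17 + 11 = 88, so its missing entry is 110 − 88 = 22.
Row 6: 5 + 22 + 17 + 27 + 11 + 25 − 19 = 88, so its missing entry is 110 − 88 = 22.

m = 24, d = 22, k = 22, c = 11, z = 23, p = 4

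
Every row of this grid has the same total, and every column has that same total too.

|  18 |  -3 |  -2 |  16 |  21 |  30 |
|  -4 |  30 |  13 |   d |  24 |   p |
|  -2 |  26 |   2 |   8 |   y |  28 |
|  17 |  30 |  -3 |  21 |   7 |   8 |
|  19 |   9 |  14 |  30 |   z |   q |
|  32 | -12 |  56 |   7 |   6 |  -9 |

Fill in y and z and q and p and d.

y = 18, z = 4, q = 4, p = 19, d = -2

Rows 1 and 4 both sum to 80, so that's the common total.
The known cells in row 3 total 62, leaving 80 − 62 = 18 for the blank.
The known cells in column 5 total 76, leaving 80 − 76 = 4 for the blank.
The known cells in row 5 total 76, leaving 80 − 76 = 4 for the blank.
The known cells in column 6 total 61, leaving 80 − 61 = 19 for the blank.
The known cells in row 2 total 82, leaving 80 − 82 = -2 for the blank.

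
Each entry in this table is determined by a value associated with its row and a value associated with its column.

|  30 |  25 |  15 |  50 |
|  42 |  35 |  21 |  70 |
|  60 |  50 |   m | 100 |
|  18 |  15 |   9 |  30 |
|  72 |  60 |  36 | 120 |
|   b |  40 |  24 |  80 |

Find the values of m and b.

m = 30, b = 48

Each row is a constant multiple of every other row — this is a multiplication table with the headers hidden.
Row 3 is 100/50 = 2/1 times row 1, so its entry in column 3 is 15 × 2/1 = 30.
Row 6 is 80/50 = 8/5 times row 1, so its entry in column 1 is 30 × 8/5 = 48.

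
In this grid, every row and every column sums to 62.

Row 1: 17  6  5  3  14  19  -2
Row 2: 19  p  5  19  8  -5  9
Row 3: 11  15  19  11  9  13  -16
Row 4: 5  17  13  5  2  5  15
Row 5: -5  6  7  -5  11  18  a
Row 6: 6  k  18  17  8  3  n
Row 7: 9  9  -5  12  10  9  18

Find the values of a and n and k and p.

Row 2 has 19 + 5 + 19 + 8 − 5 + 9 = 55; the blank must be 62 − 55 = 7.
Column 2 has 6 + 7 + 15 + 17 + 6 + 9 = 60; the blank must be 62 − 60 = 2.
Row 5 has -5 + 6 + 7 − 5 + 11 + 18 = 32; the blank must be 62 − 32 = 30.
Row 6 has 6 + 2 + 18 + 17 + 8 + 3 = 54; the blank must be 62 − 54 = 8.

a = 30, n = 8, k = 2, p = 7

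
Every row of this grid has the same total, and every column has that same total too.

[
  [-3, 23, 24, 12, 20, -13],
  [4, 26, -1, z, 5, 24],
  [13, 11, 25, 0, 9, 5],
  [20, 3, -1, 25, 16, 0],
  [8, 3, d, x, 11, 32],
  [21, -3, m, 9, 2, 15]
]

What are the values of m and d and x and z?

m = 19, d = -3, x = 12, z = 5

Rows 1 and 3 both sum to 63, so that's the common total.
Row 2 has 4 + 26 − 1 + 5 + 24 = 58; the blank must be 63 − 58 = 5.
Column 4 has 12 + 5 + 0 + 25 + 9 = 51; the blank must be 63 − 51 = 12.
Row 5 has 8 + 3 + 12 + 11 + 32 = 66; the blank must be 63 − 66 = -3.
Row 6 has 21 − 3 + 9 + 2 + 15 = 44; the blank must be 63 − 44 = 19.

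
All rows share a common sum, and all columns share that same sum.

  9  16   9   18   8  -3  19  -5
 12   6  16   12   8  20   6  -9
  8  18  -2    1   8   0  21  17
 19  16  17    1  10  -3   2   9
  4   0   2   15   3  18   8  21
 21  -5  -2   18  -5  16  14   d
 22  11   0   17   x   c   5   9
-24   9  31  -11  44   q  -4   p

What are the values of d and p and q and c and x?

Rows 1 and 2 both sum to 71, so that's the common total.
The known cells in column 5 total 76, leaving 71 − 76 = -5 for the blank.
The known cells in row 7 total 59, leaving 71 − 59 = 12 for the blank.
The known cells in row 6 total 57, leaving 71 − 57 = 14 for the blank.
The known cells in column 8 total 56, leaving 71 − 56 = 15 for the blank.
The known cells in row 8 total 60, leaving 71 − 60 = 11 for the blank.

d = 14, p = 15, q = 11, c = 12, x = -5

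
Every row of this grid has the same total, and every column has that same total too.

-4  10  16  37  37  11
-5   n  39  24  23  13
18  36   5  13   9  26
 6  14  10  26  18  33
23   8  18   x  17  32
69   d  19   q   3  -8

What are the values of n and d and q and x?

n = 13, d = 26, q = -2, x = 9

Rows 1 and 3 both sum to 107, so that's the common total.
Row 2 has -5 + 39 + 24 + 23 + 13 = 94; the blank must be 107 − 94 = 13.
Column 2 has 10 + 13 + 36 + 14 + 8 = 81; the blank must be 107 − 81 = 26.
Row 6 has 69 + 26 + 19 + 3 − 8 = 109; the blank must be 107 − 109 = -2.
Row 5 has 23 + 8 + 18 + 17 + 32 = 98; the blank must be 107 − 98 = 9.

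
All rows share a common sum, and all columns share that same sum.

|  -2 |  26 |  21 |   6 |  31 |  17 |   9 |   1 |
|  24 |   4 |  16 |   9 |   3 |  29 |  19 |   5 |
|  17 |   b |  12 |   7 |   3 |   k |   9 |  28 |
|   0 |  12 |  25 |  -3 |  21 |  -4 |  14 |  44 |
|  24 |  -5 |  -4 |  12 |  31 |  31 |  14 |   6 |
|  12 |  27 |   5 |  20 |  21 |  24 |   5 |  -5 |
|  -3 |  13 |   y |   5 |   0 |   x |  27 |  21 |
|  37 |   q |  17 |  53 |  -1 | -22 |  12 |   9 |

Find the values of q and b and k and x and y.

q = 4, b = 28, k = 5, x = 29, y = 17

Rows 1 and 2 both sum to 109, so that's the common total.
The known cells in column 3 total 92, leaving 109 − 92 = 17 for the blank.
The known cells in row 8 total 105, leaving 109 − 105 = 4 for the blank.
The known cells in column 2 total 81, leaving 109 − 81 = 28 for the blank.
The known cells in row 7 total 80, leaving 109 − 80 = 29 for the blank.
The known cells in row 3 total 104, leaving 109 − 104 = 5 for the blank.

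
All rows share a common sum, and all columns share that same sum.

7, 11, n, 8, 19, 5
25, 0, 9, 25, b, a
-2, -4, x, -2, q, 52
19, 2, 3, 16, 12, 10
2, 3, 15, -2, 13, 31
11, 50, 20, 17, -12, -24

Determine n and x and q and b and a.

Rows 4 and 5 both sum to 62, so that's the common total.
Column 6 has 5 + 52 + 10 + 31 − 24 = 74; the blank must be 62 − 74 = -12.
Row 2 has 25 + 0 + 9 + 25 − 12 = 47; the blank must be 62 − 47 = 15.
Column 5 has 19 + 15 + 12 + 13 − 12 = 47; the blank must be 62 − 47 = 15.
Row 1 has 7 + 11 + 8 + 19 + 5 = 50; the blank must be 62 − 50 = 12.
Row 3 has -2 − 4 − 2 + 15 + 52 = 59; the blank must be 62 − 59 = 3.

n = 12, x = 3, q = 15, b = 15, a = -12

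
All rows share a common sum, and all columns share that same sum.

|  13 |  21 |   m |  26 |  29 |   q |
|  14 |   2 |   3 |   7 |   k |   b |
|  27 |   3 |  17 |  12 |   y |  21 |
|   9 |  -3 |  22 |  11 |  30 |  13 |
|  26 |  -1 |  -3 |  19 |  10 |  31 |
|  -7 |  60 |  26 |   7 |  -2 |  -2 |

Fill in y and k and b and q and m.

Rows 4 and 5 both sum to 82, so that's the common total.
The known cells in row 3 total 80, leaving 82 − 80 = 2 for the blank.
The known cells in column 5 total 69, leaving 82 − 69 = 13 for the blank.
The known cells in row 2 total 39, leaving 82 − 39 = 43 for the blank.
The known cells in column 3 total 65, leaving 82 − 65 = 17 for the blank.
The known cells in row 1 total 106, leaving 82 − 106 = -24 for the blank.

y = 2, k = 13, b = 43, q = -24, m = 17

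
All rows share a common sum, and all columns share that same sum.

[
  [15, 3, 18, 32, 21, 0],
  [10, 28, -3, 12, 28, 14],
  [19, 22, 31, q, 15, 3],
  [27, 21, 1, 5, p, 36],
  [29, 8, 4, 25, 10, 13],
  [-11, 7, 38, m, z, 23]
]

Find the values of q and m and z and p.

Rows 1 and 2 both sum to 89, so that's the common total.
Row 3 has 19 + 22 + 31 + 15 + 3 = 90; the blank must be 89 − 90 = -1.
Column 4 has 32 + 12 − 1 + 5 + 25 = 73; the blank must be 89 − 73 = 16.
Row 6 has -11 + 7 + 38 + 16 + 23 = 73; the blank must be 89 − 73 = 16.
Row 4 has 27 + 21 + 1 + 5 + 36 = 90; the blank must be 89 − 90 = -1.

q = -1, m = 16, z = 16, p = -1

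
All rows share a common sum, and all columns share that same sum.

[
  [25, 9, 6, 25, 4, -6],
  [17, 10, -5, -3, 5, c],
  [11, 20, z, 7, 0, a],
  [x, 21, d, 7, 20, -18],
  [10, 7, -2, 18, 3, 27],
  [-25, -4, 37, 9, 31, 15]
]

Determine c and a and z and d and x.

c = 39, a = 6, z = 19, d = 8, x = 25

Rows 1 and 5 both sum to 63, so that's the common total.
The known cells in row 2 total 24, leaving 63 − 24 = 39 for the blank.
The known cells in column 1 total 38, leaving 63 − 38 = 25 for the blank.
The known cells in row 4 total 55, leaving 63 − 55 = 8 for the blank.
The known cells in column 3 total 44, leaving 63 − 44 = 19 for the blank.
The known cells in row 3 total 57, leaving 63 − 57 = 6 for the blank.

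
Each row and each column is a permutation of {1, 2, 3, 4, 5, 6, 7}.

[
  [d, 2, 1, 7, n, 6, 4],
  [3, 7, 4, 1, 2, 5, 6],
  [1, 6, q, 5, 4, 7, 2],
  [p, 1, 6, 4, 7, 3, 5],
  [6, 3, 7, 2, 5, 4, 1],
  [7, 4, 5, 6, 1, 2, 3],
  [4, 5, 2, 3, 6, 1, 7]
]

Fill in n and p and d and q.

Cell (3,3): row 3 already has {1, 2, 4, 5, 6, 7} → 3.
At (row 1, col 5): column 5 already has {1, 2, 4, 5, 6, 7}, so the value is 3.
At (row 1, col 1): row 1 already has {1, 2, 3, 4, 6, 7}, so the value is 5.
At (row 4, col 1): row 4 already has {1, 3, 4, 5, 6, 7}, so the value is 2.

n = 3, p = 2, d = 5, q = 3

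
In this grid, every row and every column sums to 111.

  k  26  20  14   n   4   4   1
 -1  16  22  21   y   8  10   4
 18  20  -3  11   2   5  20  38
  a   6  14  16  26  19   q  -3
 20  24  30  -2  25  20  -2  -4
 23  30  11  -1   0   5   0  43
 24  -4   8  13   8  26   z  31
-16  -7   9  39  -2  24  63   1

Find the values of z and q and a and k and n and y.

Row 2 has -1 + 16 + 22 + 21 + 8 + 10 + 4 = 80; the blank must be 111 − 80 = 31.
Column 5 has 31 + 2 + 26 + 25 + 0 + 8 − 2 = 90; the blank must be 111 − 90 = 21.
Row 1 has 26 + 20 + 14 + 21 + 4 + 4 + 1 = 90; the blank must be 111 − 90 = 21.
Column 1 has 21 − 1 + 18 + 20 + 23 + 24 − 16 = 89; the blank must be 111 − 89 = 22.
Row 4 has 22 + 6 + 14 + 16 + 26 + 19 − 3 = 100; the blank must be 111 − 100 = 11.
Row 7 has 24 − 4 + 8 + 13 + 8 + 26 + 31 = 106; the blank must be 111 − 106 = 5.

z = 5, q = 11, a = 22, k = 21, n = 21, y = 31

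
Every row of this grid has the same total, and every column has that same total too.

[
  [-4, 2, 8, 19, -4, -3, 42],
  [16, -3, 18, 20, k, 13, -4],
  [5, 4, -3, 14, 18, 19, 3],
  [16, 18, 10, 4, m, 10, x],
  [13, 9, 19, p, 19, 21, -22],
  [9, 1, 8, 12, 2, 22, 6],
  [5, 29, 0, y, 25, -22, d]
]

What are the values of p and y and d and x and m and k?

p = 1, y = -10, d = 33, x = 2, m = 0, k = 0

Rows 1 and 3 both sum to 60, so that's the common total.
The known cells in row 5 total 59, leaving 60 − 59 = 1 for the blank.
The known cells in row 2 total 60, leaving 60 − 60 = 0 for the blank.
The known cells in column 5 total 60, leaving 60 − 60 = 0 for the blank.
The known cells in row 4 total 58, leaving 60 − 58 = 2 for the blank.
The known cells in column 7 total 27, leaving 60 − 27 = 33 for the blank.
The known cells in row 7 total 70, leaving 60 − 70 = -10 for the blank.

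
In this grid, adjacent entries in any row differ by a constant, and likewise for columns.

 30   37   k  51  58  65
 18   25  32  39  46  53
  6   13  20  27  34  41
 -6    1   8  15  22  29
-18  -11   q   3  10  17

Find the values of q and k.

Along each row the entries change by 7 per step; down each column they change by -12.
Row 5: from -18 at column 1, stepping by 7 to column 3 gives -4.
Row 1: from 30 at column 1, stepping by 7 to column 3 gives 44.

q = -4, k = 44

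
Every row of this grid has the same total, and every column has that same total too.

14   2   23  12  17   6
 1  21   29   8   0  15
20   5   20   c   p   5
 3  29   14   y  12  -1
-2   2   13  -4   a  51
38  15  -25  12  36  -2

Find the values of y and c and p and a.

Rows 1 and 2 both sum to 74, so that's the common total.
The known cells in row 4 total 57, leaving 74 − 57 = 17 for the blank.
The known cells in column 4 total 45, leaving 74 − 45 = 29 for the blank.
The known cells in row 3 total 79, leaving 74 − 79 = -5 for the blank.
The known cells in row 5 total 60, leaving 74 − 60 = 14 for the blank.

y = 17, c = 29, p = -5, a = 14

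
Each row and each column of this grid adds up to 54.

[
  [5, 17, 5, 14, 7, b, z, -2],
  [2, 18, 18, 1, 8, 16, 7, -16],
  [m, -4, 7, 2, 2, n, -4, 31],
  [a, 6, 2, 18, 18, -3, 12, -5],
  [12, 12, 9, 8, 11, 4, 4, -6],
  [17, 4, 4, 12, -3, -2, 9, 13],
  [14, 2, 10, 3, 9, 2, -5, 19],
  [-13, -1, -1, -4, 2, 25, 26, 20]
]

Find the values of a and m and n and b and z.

Column 7 has 7 − 4 + 12 + 4 + 9 − 5 + 26 = 49; the blank must be 54 − 49 = 5.
Row 4 has 6 + 2 + 18 + 18 − 3 + 12 − 5 = 48; the blank must be 54 − 48 = 6.
Column 1 has 5 + 2 + 6 + 12 + 17 + 14 − 13 = 43; the blank must be 54 − 43 = 11.
Row 1 has 5 + 17 + 5 + 14 + 7 + 5 − 2 = 51; the blank must be 54 − 51 = 3.
Row 3 has 11 − 4 + 7 + 2 + 2 − 4 + 31 = 45; the blank must be 54 − 45 = 9.

a = 6, m = 11, n = 9, b = 3, z = 5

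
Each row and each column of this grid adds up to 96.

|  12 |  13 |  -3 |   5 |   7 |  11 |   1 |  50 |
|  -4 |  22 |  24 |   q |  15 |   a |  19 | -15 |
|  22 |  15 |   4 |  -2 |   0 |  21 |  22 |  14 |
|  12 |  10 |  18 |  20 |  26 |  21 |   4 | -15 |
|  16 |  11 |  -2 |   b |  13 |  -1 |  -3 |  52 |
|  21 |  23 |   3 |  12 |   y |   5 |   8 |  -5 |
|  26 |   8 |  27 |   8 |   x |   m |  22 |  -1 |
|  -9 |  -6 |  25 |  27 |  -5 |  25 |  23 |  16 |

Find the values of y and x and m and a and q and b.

y = 29, x = 11, m = -5, a = 19, q = 16, b = 10

The known cells in row 5 total 86, leaving 96 − 86 = 10 for the blank.
The known cells in row 6 total 67, leaving 96 − 67 = 29 for the blank.
The known cells in column 5 total 85, leaving 96 − 85 = 11 for the blank.
The known cells in row 7 total 101, leaving 96 − 101 = -5 for the blank.
The known cells in column 6 total 77, leaving 96 − 77 = 19 for the blank.
The known cells in row 2 total 80, leaving 96 − 80 = 16 for the blank.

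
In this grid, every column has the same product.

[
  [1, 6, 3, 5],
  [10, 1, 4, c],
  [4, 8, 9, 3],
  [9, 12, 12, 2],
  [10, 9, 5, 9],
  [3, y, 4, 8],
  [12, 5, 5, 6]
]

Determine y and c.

Columns 1 and 3 each multiply to 129600, so every column has product 129600.
Column 2: 6×1×8×12×9×5 = 25920, so the missing entry is 129600 ÷ 25920 = 5.
Column 4: 5×3×2×9×8×6 = 12960, so the missing entry is 129600 ÷ 12960 = 10.

y = 5, c = 10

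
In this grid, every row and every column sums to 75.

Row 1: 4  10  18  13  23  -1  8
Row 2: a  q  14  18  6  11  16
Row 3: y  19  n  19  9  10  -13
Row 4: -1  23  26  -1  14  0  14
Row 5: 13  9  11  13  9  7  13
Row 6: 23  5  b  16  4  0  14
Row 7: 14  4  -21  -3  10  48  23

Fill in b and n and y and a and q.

b = 13, n = 14, y = 17, a = 5, q = 5

Column 2: 10 + 19 + 23 + 9 + 5 + 4 = 70, so its missing entry is 75 − 70 = 5.
Row 2: 5 + 14 + 18 + 6 + 11 + 16 = 70, so its missing entry is 75 − 70 = 5.
Column 1: 4 + 5 − 1 + 13 + 23 + 14 = 58, so its missing entry is 75 − 58 = 17.
Row 3: 17 + 19 + 19 + 9 + 10 − 13 = 61, so its missing entry is 75 − 61 = 14.
Row 6: 23 + 5 + 16 + 4 + 0 + 14 = 62, so its missing entry is 75 − 62 = 13.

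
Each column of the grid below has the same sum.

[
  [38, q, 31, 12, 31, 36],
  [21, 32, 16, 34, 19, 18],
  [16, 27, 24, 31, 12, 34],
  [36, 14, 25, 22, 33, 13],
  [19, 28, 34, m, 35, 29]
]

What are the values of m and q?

m = 31, q = 29

Column 3 sums to 130 and so does column 5; that's the common total.
In column 4 the known cells total 99, leaving 130 − 99 = 31.
In column 2 the known cells total 101, leaving 130 − 101 = 29.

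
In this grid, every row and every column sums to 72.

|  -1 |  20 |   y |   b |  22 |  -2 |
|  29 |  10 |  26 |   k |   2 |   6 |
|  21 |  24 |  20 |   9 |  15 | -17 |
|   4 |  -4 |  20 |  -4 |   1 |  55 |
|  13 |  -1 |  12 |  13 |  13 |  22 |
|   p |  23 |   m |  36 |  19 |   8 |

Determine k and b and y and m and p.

k = -1, b = 19, y = 14, m = -20, p = 6

The known cells in column 1 total 66, leaving 72 − 66 = 6 for the blank.
The known cells in row 2 total 73, leaving 72 − 73 = -1 for the blank.
The known cells in column 4 total 53, leaving 72 − 53 = 19 for the blank.
The known cells in row 1 total 58, leaving 72 − 58 = 14 for the blank.
The known cells in row 6 total 92, leaving 72 − 92 = -20 for the blank.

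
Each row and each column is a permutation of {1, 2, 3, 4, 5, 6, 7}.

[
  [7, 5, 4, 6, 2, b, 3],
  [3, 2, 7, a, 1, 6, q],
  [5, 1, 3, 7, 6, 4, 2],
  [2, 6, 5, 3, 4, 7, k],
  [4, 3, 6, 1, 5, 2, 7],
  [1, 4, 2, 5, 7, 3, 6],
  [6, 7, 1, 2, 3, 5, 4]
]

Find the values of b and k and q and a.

b = 1, k = 1, q = 5, a = 4

Cell (2,4): column 4 already has {1, 2, 3, 5, 6, 7} → 4.
At (row 2, col 7): row 2 already has {1, 2, 3, 4, 6, 7}, so the value is 5.
For row 1, column 6: row 1 already has {2, 3, 4, 5, 6, 7}; that leaves 1.
At (row 4, col 7): row 4 already has {2, 3, 4, 5, 6, 7}, so the value is 1.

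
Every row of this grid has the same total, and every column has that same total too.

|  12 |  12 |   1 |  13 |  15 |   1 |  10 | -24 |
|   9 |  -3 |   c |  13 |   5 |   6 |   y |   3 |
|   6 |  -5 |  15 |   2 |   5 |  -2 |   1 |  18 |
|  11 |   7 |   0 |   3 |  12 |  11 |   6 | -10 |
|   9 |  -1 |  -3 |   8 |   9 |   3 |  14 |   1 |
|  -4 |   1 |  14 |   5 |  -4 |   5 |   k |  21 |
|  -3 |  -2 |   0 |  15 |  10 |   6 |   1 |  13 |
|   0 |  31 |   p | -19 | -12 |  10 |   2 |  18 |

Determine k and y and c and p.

k = 2, y = 4, c = 3, p = 10

Rows 1 and 3 both sum to 40, so that's the common total.
Row 6 has -4 + 1 + 14 + 5 − 4 + 5 + 21 = 38; the blank must be 40 − 38 = 2.
Column 7 has 10 + 1 + 6 + 14 + 2 + 1 + 2 = 36; the blank must be 40 − 36 = 4.
Row 2 has 9 − 3 + 13 + 5 + 6 + 4 + 3 = 37; the blank must be 40 − 37 = 3.
Row 8 has 0 + 31 − 19 − 12 + 10 + 2 + 18 = 30; the blank must be 40 − 30 = 10.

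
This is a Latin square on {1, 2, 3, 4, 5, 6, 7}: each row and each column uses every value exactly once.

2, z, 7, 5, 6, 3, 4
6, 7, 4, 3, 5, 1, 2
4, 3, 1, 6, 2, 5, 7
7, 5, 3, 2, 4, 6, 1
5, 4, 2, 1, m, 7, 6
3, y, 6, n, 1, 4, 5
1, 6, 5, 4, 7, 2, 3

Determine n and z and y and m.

n = 7, z = 1, y = 2, m = 3

At (row 5, col 5): row 5 already has {1, 2, 4, 5, 6, 7}, so the value is 3.
For row 6, column 4: column 4 already has {1, 2, 3, 4, 5, 6}; that leaves 7.
Cell (6,2): row 6 already has {1, 3, 4, 5, 6, 7} → 2.
At (row 1, col 2): row 1 already has {2, 3, 4, 5, 6, 7}, so the value is 1.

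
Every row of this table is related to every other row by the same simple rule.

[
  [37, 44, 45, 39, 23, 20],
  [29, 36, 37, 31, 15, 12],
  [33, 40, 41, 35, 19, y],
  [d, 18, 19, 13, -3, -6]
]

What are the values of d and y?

The difference between any two rows is the same in every column — this is an addition table with the headers hidden.
Row 4 minus row 1 is 19 − 45 = -26, so its entry in column 1 is 37 + (-26) = 11.
Row 3 minus row 1 is 41 − 45 = -4, so its entry in column 6 is 20 + (-4) = 16.

d = 11, y = 16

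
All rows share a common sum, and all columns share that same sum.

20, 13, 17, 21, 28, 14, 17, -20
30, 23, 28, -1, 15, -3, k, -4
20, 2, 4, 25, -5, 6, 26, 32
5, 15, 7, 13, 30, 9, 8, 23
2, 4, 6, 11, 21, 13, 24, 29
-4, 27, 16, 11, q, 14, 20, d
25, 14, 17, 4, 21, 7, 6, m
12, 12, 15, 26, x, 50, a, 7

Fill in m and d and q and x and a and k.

m = 16, d = 27, q = -1, x = 1, a = -13, k = 22

Rows 1 and 3 both sum to 110, so that's the common total.
The known cells in row 7 total 94, leaving 110 − 94 = 16 for the blank.
The known cells in column 8 total 83, leaving 110 − 83 = 27 for the blank.
The known cells in row 6 total 111, leaving 110 − 111 = -1 for the blank.
The known cells in column 5 total 109, leaving 110 − 109 = 1 for the blank.
The known cells in row 8 total 123, leaving 110 − 123 = -13 for the blank.
The known cells in row 2 total 88, leaving 110 − 88 = 22 for the blank.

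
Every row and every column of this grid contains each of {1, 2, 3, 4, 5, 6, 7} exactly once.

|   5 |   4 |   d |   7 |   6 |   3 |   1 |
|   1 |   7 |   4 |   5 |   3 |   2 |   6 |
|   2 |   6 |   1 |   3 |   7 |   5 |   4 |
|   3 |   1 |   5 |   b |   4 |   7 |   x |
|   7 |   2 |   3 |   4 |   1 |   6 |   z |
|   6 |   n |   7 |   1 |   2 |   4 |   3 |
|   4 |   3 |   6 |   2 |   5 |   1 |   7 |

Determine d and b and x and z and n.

d = 2, b = 6, x = 2, z = 5, n = 5

Cell (5,7): row 5 already has {1, 2, 3, 4, 6, 7} → 5.
At (row 6, col 2): row 6 already has {1, 2, 3, 4, 6, 7}, so the value is 5.
At (row 1, col 3): row 1 already has {1, 3, 4, 5, 6, 7}, so the value is 2.
At (row 4, col 4): column 4 already has {1, 2, 3, 4, 5, 7}, so the value is 6.
At (row 4, col 7): row 4 already has {1, 3, 4, 5, 6, 7}, so the value is 2.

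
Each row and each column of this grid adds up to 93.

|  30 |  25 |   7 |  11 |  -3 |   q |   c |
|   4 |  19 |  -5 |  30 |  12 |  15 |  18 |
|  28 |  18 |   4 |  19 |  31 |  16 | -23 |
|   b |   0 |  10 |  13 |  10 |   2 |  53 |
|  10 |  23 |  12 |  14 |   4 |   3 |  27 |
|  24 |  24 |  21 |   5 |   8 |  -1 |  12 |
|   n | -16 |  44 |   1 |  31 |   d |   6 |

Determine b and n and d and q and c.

b = 5, n = -8, d = 35, q = 23, c = 0

Column 7: 18 − 23 + 53 + 27 + 12 + 6 = 93, so its missing entry is 93 − 93 = 0.
Row 4: 0 + 10 + 13 + 10 + 2 + 53 = 88, so its missing entry is 93 − 88 = 5.
Row 1: 30 + 25 + 7 + 11 − 3 + 0 = 70, so its missing entry is 93 − 70 = 23.
Column 6: 23 + 15 + 16 + 2 + 3 − 1 = 58, so its missing entry is 93 − 58 = 35.
Row 7: -16 + 44 + 1 + 31 + 35 + 6 = 101, so its missing entry is 93 − 101 = -8.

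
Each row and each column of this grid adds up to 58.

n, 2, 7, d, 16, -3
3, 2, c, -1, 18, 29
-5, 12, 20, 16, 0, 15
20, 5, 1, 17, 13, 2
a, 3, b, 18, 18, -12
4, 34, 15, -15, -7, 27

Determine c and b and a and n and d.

Row 2 has 3 + 2 − 1 + 18 + 29 = 51; the blank must be 58 − 51 = 7.
Column 4 has -1 + 16 + 17 + 18 − 15 = 35; the blank must be 58 − 35 = 23.
Row 1 has 2 + 7 + 23 + 16 − 3 = 45; the blank must be 58 − 45 = 13.
Column 1 has 13 + 3 − 5 + 20 + 4 = 35; the blank must be 58 − 35 = 23.
Row 5 has 23 + 3 + 18 + 18 − 12 = 50; the blank must be 58 − 50 = 8.

c = 7, b = 8, a = 23, n = 13, d = 23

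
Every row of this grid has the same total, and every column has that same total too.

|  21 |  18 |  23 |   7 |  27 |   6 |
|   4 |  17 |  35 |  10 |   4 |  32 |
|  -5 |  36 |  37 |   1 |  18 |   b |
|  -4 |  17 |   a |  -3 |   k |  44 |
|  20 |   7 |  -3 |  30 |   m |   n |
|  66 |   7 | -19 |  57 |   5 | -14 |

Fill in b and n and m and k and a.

Rows 1 and 2 both sum to 102, so that's the common total.
The known cells in column 3 total 73, leaving 102 − 73 = 29 for the blank.
The known cells in row 4 total 83, leaving 102 − 83 = 19 for the blank.
The known cells in column 5 total 73, leaving 102 − 73 = 29 for the blank.
The known cells in row 5 total 83, leaving 102 − 83 = 19 for the blank.
The known cells in row 3 total 87, leaving 102 − 87 = 15 for the blank.

b = 15, n = 19, m = 29, k = 19, a = 29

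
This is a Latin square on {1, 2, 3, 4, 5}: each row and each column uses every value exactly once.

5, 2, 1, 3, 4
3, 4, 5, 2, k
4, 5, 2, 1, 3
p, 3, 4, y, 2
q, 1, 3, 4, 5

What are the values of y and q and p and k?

At (row 5, col 1): row 5 already has {1, 3, 4, 5}, so the value is 2.
Cell (4,4): column 4 already has {1, 2, 3, 4} → 5.
At (row 2, col 5): row 2 already has {2, 3, 4, 5}, so the value is 1.
For row 4, column 1: row 4 already has {2, 3, 4, 5}; that leaves 1.

y = 5, q = 2, p = 1, k = 1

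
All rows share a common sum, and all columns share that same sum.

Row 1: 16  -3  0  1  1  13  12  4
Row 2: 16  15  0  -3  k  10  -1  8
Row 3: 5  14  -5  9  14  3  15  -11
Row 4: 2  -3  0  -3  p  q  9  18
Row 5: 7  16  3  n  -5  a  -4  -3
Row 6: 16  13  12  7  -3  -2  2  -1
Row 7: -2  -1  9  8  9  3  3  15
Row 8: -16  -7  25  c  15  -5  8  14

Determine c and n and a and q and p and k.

Rows 1 and 3 both sum to 44, so that's the common total.
Row 2 has 16 + 15 + 0 − 3 + 10 − 1 + 8 = 45; the blank must be 44 − 45 = -1.
Column 5 has 1 − 1 + 14 − 5 − 3 + 9 + 15 = 30; the blank must be 44 − 30 = 14.
Row 8 has -16 − 7 + 25 + 15 − 5 + 8 + 14 = 34; the blank must be 44 − 34 = 10.
Column 4 has 1 − 3 + 9 − 3 + 7 + 8 + 10 = 29; the blank must be 44 − 29 = 15.
Row 5 has 7 + 16 + 3 + 15 − 5 − 4 − 3 = 29; the blank must be 44 − 29 = 15.
Row 4 has 2 − 3 + 0 − 3 + 14 + 9 + 18 = 37; the blank must be 44 − 37 = 7.

c = 10, n = 15, a = 15, q = 7, p = 14, k = -1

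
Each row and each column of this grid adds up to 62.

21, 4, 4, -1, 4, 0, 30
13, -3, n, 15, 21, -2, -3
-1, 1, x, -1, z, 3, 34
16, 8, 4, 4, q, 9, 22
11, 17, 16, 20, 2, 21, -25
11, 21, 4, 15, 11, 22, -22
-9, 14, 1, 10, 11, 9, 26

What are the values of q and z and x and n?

q = -1, z = 14, x = 12, n = 21

Row 2: 13 − 3 + 15 + 21 − 2 − 3 = 41, so its missing entry is 62 − 41 = 21.
Row 4: 16 + 8 + 4 + 4 + 9 + 22 = 63, so its missing entry is 62 − 63 = -1.
Column 5: 4 + 21 − 1 + 2 + 11 + 11 = 48, so its missing entry is 62 − 48 = 14.
Row 3: -1 + 1 − 1 + 14 + 3 + 34 = 50, so its missing entry is 62 − 50 = 12.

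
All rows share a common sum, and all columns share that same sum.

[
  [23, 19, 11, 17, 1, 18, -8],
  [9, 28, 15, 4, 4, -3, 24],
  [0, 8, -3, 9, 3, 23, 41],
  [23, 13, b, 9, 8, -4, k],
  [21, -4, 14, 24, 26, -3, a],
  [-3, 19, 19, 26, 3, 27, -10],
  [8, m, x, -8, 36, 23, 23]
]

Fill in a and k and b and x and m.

Rows 1 and 2 both sum to 81, so that's the common total.
The known cells in column 2 total 83, leaving 81 − 83 = -2 for the blank.
The known cells in row 7 total 80, leaving 81 − 80 = 1 for the blank.
The known cells in row 5 total 78, leaving 81 − 78 = 3 for the blank.
The known cells in column 7 total 73, leaving 81 − 73 = 8 for the blank.
The known cells in row 4 total 57, leaving 81 − 57 = 24 for the blank.

a = 3, k = 8, b = 24, x = 1, m = -2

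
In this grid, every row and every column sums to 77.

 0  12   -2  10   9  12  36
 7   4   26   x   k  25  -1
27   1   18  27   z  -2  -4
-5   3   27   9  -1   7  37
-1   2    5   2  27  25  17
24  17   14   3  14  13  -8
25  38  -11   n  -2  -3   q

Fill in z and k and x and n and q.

z = 10, k = 20, x = -4, n = 30, q = 0

The known cells in row 3 total 67, leaving 77 − 67 = 10 for the blank.
The known cells in column 5 total 57, leaving 77 − 57 = 20 for the blank.
The known cells in column 7 total 77, leaving 77 − 77 = 0 for the blank.
The known cells in row 7 total 47, leaving 77 − 47 = 30 for the blank.
The known cells in row 2 total 81, leaving 77 − 81 = -4 for the blank.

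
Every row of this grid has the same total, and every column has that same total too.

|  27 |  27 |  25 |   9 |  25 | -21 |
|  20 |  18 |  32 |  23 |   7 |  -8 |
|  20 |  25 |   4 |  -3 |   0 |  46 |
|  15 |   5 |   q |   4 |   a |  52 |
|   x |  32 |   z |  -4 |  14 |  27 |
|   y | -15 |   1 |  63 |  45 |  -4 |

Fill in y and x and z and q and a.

y = 2, x = 8, z = 15, q = 15, a = 1

Rows 1 and 2 both sum to 92, so that's the common total.
Column 5 has 25 + 7 + 0 + 14 + 45 = 91; the blank must be 92 − 91 = 1.
Row 6 has -15 + 1 + 63 + 45 − 4 = 90; the blank must be 92 − 90 = 2.
Column 1 has 27 + 20 + 20 + 15 + 2 = 84; the blank must be 92 − 84 = 8.
Row 5 has 8 + 32 − 4 + 14 + 27 = 77; the blank must be 92 − 77 = 15.
Row 4 has 15 + 5 + 4 + 1 + 52 = 77; the blank must be 92 − 77 = 15.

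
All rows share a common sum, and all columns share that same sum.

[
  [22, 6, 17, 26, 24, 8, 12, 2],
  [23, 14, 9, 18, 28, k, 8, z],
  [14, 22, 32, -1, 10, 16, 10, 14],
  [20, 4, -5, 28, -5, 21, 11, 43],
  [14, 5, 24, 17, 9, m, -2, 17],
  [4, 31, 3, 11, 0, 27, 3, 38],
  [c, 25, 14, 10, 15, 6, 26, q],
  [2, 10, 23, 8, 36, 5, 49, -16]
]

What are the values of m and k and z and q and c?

Rows 1 and 3 both sum to 117, so that's the common total.
Row 5 has 14 + 5 + 24 + 17 + 9 − 2 + 17 = 84; the blank must be 117 − 84 = 33.
Column 6 has 8 + 16 + 21 + 33 + 27 + 6 + 5 = 116; the blank must be 117 − 116 = 1.
Row 2 has 23 + 14 + 9 + 18 + 28 + 1 + 8 = 101; the blank must be 117 − 101 = 16.
Column 8 has 2 + 16 + 14 + 43 + 17 + 38 − 16 = 114; the blank must be 117 − 114 = 3.
Row 7 has 25 + 14 + 10 + 15 + 6 + 26 + 3 = 99; the blank must be 117 − 99 = 18.

m = 33, k = 1, z = 16, q = 3, c = 18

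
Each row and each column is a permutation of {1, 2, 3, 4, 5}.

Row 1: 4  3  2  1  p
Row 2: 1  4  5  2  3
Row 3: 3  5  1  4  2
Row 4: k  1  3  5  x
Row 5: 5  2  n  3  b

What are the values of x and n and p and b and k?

x = 4, n = 4, p = 5, b = 1, k = 2

At (row 1, col 5): row 1 already has {1, 2, 3, 4}, so the value is 5.
For row 5, column 3: column 3 already has {1, 2, 3, 5}; that leaves 4.
Cell (5,5): row 5 already has {2, 3, 4, 5} → 1.
Cell (4,5): column 5 already has {1, 2, 3, 5} → 4.
For row 4, column 1: row 4 already has {1, 3, 4, 5}; that leaves 2.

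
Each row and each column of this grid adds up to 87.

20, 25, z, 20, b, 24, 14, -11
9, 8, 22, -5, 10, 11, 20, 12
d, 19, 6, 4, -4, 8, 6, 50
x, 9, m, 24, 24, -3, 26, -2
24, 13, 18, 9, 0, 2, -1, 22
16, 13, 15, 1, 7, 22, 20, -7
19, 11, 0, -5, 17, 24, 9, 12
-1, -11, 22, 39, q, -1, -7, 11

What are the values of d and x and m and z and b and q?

Row 8 has -1 − 11 + 22 + 39 − 1 − 7 + 11 = 52; the blank must be 87 − 52 = 35.
Column 5 has 10 − 4 + 24 + 0 + 7 + 17 + 35 = 89; the blank must be 87 − 89 = -2.
Row 3 has 19 + 6 + 4 − 4 + 8 + 6 + 50 = 89; the blank must be 87 − 89 = -2.
Column 1 has 20 + 9 − 2 + 24 + 16 + 19 − 1 = 85; the blank must be 87 − 85 = 2.
Row 1 has 20 + 25 + 20 − 2 + 24 + 14 − 11 = 90; the blank must be 87 − 90 = -3.
Row 4 has 2 + 9 + 24 + 24 − 3 + 26 − 2 = 80; the blank must be 87 − 80 = 7.

d = -2, x = 2, m = 7, z = -3, b = -2, q = 35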